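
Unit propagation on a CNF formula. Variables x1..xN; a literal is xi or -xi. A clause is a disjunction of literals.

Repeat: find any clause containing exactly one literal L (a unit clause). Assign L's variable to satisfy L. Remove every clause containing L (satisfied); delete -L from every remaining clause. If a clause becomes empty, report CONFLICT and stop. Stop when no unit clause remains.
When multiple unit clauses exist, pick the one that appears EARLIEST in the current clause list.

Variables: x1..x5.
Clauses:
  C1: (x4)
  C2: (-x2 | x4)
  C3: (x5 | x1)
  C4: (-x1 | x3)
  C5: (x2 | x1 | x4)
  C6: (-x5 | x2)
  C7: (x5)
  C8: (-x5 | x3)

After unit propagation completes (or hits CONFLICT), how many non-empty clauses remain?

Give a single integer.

Answer: 0

Derivation:
unit clause [4] forces x4=T; simplify:
  satisfied 3 clause(s); 5 remain; assigned so far: [4]
unit clause [5] forces x5=T; simplify:
  drop -5 from [-5, 2] -> [2]
  drop -5 from [-5, 3] -> [3]
  satisfied 2 clause(s); 3 remain; assigned so far: [4, 5]
unit clause [2] forces x2=T; simplify:
  satisfied 1 clause(s); 2 remain; assigned so far: [2, 4, 5]
unit clause [3] forces x3=T; simplify:
  satisfied 2 clause(s); 0 remain; assigned so far: [2, 3, 4, 5]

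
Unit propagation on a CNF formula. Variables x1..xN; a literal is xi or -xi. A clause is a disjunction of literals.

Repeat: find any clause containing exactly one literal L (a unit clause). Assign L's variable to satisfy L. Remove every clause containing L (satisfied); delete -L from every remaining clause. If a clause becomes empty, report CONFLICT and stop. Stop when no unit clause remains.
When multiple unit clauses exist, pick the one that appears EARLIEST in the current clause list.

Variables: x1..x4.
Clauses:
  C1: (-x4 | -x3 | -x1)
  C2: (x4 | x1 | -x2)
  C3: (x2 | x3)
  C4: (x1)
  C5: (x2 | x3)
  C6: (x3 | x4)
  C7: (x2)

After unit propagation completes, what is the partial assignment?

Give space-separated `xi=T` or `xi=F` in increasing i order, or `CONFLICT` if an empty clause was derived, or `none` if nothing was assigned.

Answer: x1=T x2=T

Derivation:
unit clause [1] forces x1=T; simplify:
  drop -1 from [-4, -3, -1] -> [-4, -3]
  satisfied 2 clause(s); 5 remain; assigned so far: [1]
unit clause [2] forces x2=T; simplify:
  satisfied 3 clause(s); 2 remain; assigned so far: [1, 2]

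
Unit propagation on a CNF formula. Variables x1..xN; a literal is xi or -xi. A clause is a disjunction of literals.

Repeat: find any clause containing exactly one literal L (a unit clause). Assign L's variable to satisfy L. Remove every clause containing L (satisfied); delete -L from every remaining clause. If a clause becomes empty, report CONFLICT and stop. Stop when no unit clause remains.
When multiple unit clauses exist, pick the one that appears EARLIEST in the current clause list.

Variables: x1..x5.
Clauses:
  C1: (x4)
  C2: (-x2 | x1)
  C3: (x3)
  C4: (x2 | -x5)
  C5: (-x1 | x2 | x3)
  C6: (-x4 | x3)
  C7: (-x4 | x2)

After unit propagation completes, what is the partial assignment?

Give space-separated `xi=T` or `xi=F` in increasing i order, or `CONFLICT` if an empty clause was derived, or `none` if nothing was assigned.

Answer: x1=T x2=T x3=T x4=T

Derivation:
unit clause [4] forces x4=T; simplify:
  drop -4 from [-4, 3] -> [3]
  drop -4 from [-4, 2] -> [2]
  satisfied 1 clause(s); 6 remain; assigned so far: [4]
unit clause [3] forces x3=T; simplify:
  satisfied 3 clause(s); 3 remain; assigned so far: [3, 4]
unit clause [2] forces x2=T; simplify:
  drop -2 from [-2, 1] -> [1]
  satisfied 2 clause(s); 1 remain; assigned so far: [2, 3, 4]
unit clause [1] forces x1=T; simplify:
  satisfied 1 clause(s); 0 remain; assigned so far: [1, 2, 3, 4]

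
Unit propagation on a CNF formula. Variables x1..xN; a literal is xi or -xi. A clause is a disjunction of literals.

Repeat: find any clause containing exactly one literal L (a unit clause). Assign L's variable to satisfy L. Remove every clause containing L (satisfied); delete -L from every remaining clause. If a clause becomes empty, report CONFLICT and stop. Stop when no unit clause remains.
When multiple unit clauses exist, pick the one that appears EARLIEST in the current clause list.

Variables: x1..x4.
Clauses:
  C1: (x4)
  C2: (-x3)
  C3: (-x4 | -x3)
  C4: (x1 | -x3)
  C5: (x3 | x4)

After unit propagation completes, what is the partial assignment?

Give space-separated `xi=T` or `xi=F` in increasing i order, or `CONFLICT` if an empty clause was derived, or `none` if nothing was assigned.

Answer: x3=F x4=T

Derivation:
unit clause [4] forces x4=T; simplify:
  drop -4 from [-4, -3] -> [-3]
  satisfied 2 clause(s); 3 remain; assigned so far: [4]
unit clause [-3] forces x3=F; simplify:
  satisfied 3 clause(s); 0 remain; assigned so far: [3, 4]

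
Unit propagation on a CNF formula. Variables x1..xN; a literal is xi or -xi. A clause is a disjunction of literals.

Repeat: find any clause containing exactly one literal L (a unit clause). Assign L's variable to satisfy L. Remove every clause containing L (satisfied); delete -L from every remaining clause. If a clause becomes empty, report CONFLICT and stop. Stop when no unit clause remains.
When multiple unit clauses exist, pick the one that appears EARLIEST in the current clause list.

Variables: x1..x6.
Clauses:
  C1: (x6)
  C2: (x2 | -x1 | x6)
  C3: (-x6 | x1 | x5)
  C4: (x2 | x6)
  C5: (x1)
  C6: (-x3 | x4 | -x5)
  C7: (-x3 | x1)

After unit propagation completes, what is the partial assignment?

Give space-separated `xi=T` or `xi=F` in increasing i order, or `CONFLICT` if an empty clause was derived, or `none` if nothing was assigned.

Answer: x1=T x6=T

Derivation:
unit clause [6] forces x6=T; simplify:
  drop -6 from [-6, 1, 5] -> [1, 5]
  satisfied 3 clause(s); 4 remain; assigned so far: [6]
unit clause [1] forces x1=T; simplify:
  satisfied 3 clause(s); 1 remain; assigned so far: [1, 6]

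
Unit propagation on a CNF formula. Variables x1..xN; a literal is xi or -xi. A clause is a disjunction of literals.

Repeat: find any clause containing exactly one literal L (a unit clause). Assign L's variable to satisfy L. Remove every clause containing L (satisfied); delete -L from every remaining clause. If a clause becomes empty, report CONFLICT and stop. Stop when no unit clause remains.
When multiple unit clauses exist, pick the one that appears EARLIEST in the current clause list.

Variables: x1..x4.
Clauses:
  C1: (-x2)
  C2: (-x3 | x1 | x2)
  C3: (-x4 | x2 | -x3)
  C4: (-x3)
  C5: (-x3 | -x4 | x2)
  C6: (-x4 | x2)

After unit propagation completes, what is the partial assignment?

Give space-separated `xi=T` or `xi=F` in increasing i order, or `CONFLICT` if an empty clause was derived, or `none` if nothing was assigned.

Answer: x2=F x3=F x4=F

Derivation:
unit clause [-2] forces x2=F; simplify:
  drop 2 from [-3, 1, 2] -> [-3, 1]
  drop 2 from [-4, 2, -3] -> [-4, -3]
  drop 2 from [-3, -4, 2] -> [-3, -4]
  drop 2 from [-4, 2] -> [-4]
  satisfied 1 clause(s); 5 remain; assigned so far: [2]
unit clause [-3] forces x3=F; simplify:
  satisfied 4 clause(s); 1 remain; assigned so far: [2, 3]
unit clause [-4] forces x4=F; simplify:
  satisfied 1 clause(s); 0 remain; assigned so far: [2, 3, 4]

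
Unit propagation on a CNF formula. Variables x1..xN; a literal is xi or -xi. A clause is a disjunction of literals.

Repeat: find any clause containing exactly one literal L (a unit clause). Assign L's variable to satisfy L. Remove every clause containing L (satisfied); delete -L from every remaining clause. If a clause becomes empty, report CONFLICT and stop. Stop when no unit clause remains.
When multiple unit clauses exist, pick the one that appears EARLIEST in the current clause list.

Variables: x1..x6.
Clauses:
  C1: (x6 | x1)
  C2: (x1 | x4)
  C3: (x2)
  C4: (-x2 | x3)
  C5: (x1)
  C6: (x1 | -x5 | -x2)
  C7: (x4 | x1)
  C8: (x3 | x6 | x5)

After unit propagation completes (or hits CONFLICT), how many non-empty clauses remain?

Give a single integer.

unit clause [2] forces x2=T; simplify:
  drop -2 from [-2, 3] -> [3]
  drop -2 from [1, -5, -2] -> [1, -5]
  satisfied 1 clause(s); 7 remain; assigned so far: [2]
unit clause [3] forces x3=T; simplify:
  satisfied 2 clause(s); 5 remain; assigned so far: [2, 3]
unit clause [1] forces x1=T; simplify:
  satisfied 5 clause(s); 0 remain; assigned so far: [1, 2, 3]

Answer: 0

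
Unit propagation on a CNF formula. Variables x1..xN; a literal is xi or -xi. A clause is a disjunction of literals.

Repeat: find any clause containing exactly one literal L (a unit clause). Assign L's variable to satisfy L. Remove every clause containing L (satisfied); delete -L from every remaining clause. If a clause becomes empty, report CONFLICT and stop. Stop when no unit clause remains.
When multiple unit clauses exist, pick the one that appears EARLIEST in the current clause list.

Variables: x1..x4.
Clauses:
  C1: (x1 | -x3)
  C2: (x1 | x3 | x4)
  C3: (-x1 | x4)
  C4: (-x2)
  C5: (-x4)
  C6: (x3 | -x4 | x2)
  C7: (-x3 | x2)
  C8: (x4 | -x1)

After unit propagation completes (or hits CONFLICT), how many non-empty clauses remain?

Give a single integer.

unit clause [-2] forces x2=F; simplify:
  drop 2 from [3, -4, 2] -> [3, -4]
  drop 2 from [-3, 2] -> [-3]
  satisfied 1 clause(s); 7 remain; assigned so far: [2]
unit clause [-4] forces x4=F; simplify:
  drop 4 from [1, 3, 4] -> [1, 3]
  drop 4 from [-1, 4] -> [-1]
  drop 4 from [4, -1] -> [-1]
  satisfied 2 clause(s); 5 remain; assigned so far: [2, 4]
unit clause [-1] forces x1=F; simplify:
  drop 1 from [1, -3] -> [-3]
  drop 1 from [1, 3] -> [3]
  satisfied 2 clause(s); 3 remain; assigned so far: [1, 2, 4]
unit clause [-3] forces x3=F; simplify:
  drop 3 from [3] -> [] (empty!)
  satisfied 2 clause(s); 1 remain; assigned so far: [1, 2, 3, 4]
CONFLICT (empty clause)

Answer: 0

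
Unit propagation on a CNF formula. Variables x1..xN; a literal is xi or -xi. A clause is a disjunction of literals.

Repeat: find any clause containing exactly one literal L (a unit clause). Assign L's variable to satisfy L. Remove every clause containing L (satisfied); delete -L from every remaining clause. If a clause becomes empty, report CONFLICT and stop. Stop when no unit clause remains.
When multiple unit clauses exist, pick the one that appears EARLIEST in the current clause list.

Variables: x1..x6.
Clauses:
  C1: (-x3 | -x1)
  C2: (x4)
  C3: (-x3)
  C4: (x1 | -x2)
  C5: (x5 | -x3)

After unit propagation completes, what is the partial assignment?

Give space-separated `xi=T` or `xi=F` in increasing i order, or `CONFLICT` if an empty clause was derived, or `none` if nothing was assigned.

unit clause [4] forces x4=T; simplify:
  satisfied 1 clause(s); 4 remain; assigned so far: [4]
unit clause [-3] forces x3=F; simplify:
  satisfied 3 clause(s); 1 remain; assigned so far: [3, 4]

Answer: x3=F x4=T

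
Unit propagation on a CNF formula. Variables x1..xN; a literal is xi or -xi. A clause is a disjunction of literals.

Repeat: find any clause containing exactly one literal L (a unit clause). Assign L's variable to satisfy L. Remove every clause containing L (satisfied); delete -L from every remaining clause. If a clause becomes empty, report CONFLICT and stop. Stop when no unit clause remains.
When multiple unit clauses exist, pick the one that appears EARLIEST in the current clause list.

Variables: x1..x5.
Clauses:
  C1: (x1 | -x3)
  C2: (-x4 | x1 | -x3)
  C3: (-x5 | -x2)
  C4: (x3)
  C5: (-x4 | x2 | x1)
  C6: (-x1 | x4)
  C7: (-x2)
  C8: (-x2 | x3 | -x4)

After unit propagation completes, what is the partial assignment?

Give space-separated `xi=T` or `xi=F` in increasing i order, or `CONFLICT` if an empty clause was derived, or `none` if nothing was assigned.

Answer: x1=T x2=F x3=T x4=T

Derivation:
unit clause [3] forces x3=T; simplify:
  drop -3 from [1, -3] -> [1]
  drop -3 from [-4, 1, -3] -> [-4, 1]
  satisfied 2 clause(s); 6 remain; assigned so far: [3]
unit clause [1] forces x1=T; simplify:
  drop -1 from [-1, 4] -> [4]
  satisfied 3 clause(s); 3 remain; assigned so far: [1, 3]
unit clause [4] forces x4=T; simplify:
  satisfied 1 clause(s); 2 remain; assigned so far: [1, 3, 4]
unit clause [-2] forces x2=F; simplify:
  satisfied 2 clause(s); 0 remain; assigned so far: [1, 2, 3, 4]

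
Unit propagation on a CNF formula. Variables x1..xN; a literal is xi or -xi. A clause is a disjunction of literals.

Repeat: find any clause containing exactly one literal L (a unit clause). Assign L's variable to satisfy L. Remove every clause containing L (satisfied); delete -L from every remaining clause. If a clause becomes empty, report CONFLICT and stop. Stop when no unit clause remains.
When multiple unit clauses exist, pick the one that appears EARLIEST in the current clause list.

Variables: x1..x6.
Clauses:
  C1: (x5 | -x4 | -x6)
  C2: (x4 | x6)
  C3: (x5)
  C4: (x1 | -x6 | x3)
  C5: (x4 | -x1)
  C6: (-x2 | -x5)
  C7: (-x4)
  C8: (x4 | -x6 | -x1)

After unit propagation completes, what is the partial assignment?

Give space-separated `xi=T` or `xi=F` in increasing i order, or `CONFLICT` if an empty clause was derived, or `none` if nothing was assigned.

unit clause [5] forces x5=T; simplify:
  drop -5 from [-2, -5] -> [-2]
  satisfied 2 clause(s); 6 remain; assigned so far: [5]
unit clause [-2] forces x2=F; simplify:
  satisfied 1 clause(s); 5 remain; assigned so far: [2, 5]
unit clause [-4] forces x4=F; simplify:
  drop 4 from [4, 6] -> [6]
  drop 4 from [4, -1] -> [-1]
  drop 4 from [4, -6, -1] -> [-6, -1]
  satisfied 1 clause(s); 4 remain; assigned so far: [2, 4, 5]
unit clause [6] forces x6=T; simplify:
  drop -6 from [1, -6, 3] -> [1, 3]
  drop -6 from [-6, -1] -> [-1]
  satisfied 1 clause(s); 3 remain; assigned so far: [2, 4, 5, 6]
unit clause [-1] forces x1=F; simplify:
  drop 1 from [1, 3] -> [3]
  satisfied 2 clause(s); 1 remain; assigned so far: [1, 2, 4, 5, 6]
unit clause [3] forces x3=T; simplify:
  satisfied 1 clause(s); 0 remain; assigned so far: [1, 2, 3, 4, 5, 6]

Answer: x1=F x2=F x3=T x4=F x5=T x6=T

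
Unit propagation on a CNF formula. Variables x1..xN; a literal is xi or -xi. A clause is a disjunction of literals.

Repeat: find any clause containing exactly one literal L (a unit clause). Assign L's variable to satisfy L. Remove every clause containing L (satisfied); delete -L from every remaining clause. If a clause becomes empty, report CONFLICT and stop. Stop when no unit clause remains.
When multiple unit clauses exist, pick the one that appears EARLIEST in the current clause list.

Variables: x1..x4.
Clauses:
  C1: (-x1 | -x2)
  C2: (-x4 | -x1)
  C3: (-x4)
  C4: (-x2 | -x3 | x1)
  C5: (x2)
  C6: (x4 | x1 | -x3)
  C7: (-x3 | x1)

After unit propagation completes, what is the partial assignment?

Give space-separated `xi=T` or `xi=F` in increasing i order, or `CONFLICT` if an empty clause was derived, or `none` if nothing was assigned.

Answer: x1=F x2=T x3=F x4=F

Derivation:
unit clause [-4] forces x4=F; simplify:
  drop 4 from [4, 1, -3] -> [1, -3]
  satisfied 2 clause(s); 5 remain; assigned so far: [4]
unit clause [2] forces x2=T; simplify:
  drop -2 from [-1, -2] -> [-1]
  drop -2 from [-2, -3, 1] -> [-3, 1]
  satisfied 1 clause(s); 4 remain; assigned so far: [2, 4]
unit clause [-1] forces x1=F; simplify:
  drop 1 from [-3, 1] -> [-3]
  drop 1 from [1, -3] -> [-3]
  drop 1 from [-3, 1] -> [-3]
  satisfied 1 clause(s); 3 remain; assigned so far: [1, 2, 4]
unit clause [-3] forces x3=F; simplify:
  satisfied 3 clause(s); 0 remain; assigned so far: [1, 2, 3, 4]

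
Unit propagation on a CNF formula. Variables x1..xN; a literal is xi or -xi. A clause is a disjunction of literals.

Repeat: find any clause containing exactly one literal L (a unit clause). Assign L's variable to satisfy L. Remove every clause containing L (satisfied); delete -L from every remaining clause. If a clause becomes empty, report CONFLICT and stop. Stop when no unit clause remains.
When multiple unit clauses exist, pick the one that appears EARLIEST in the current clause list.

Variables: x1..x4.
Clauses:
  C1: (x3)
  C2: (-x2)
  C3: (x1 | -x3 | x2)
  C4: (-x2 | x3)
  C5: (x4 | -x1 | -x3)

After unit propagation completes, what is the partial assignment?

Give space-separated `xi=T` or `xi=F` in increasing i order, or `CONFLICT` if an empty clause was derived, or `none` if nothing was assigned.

unit clause [3] forces x3=T; simplify:
  drop -3 from [1, -3, 2] -> [1, 2]
  drop -3 from [4, -1, -3] -> [4, -1]
  satisfied 2 clause(s); 3 remain; assigned so far: [3]
unit clause [-2] forces x2=F; simplify:
  drop 2 from [1, 2] -> [1]
  satisfied 1 clause(s); 2 remain; assigned so far: [2, 3]
unit clause [1] forces x1=T; simplify:
  drop -1 from [4, -1] -> [4]
  satisfied 1 clause(s); 1 remain; assigned so far: [1, 2, 3]
unit clause [4] forces x4=T; simplify:
  satisfied 1 clause(s); 0 remain; assigned so far: [1, 2, 3, 4]

Answer: x1=T x2=F x3=T x4=T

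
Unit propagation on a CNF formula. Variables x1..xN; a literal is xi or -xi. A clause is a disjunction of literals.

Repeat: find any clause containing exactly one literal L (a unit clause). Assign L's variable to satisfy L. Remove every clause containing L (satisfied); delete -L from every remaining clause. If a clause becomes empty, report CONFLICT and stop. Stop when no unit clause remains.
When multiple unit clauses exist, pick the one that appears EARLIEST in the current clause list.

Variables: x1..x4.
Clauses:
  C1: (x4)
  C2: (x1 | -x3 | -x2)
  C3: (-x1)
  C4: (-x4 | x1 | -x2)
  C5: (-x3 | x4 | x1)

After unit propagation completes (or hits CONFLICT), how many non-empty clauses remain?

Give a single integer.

unit clause [4] forces x4=T; simplify:
  drop -4 from [-4, 1, -2] -> [1, -2]
  satisfied 2 clause(s); 3 remain; assigned so far: [4]
unit clause [-1] forces x1=F; simplify:
  drop 1 from [1, -3, -2] -> [-3, -2]
  drop 1 from [1, -2] -> [-2]
  satisfied 1 clause(s); 2 remain; assigned so far: [1, 4]
unit clause [-2] forces x2=F; simplify:
  satisfied 2 clause(s); 0 remain; assigned so far: [1, 2, 4]

Answer: 0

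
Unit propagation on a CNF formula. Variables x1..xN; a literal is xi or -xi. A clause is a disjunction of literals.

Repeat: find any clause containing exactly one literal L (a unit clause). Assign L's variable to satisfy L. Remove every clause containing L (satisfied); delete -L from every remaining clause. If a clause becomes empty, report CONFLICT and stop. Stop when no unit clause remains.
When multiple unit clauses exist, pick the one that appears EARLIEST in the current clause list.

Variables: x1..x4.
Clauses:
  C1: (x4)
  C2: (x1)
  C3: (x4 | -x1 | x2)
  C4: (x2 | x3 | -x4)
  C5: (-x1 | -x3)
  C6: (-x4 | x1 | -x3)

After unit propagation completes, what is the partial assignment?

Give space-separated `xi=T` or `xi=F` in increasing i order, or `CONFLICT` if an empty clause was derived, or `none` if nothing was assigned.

Answer: x1=T x2=T x3=F x4=T

Derivation:
unit clause [4] forces x4=T; simplify:
  drop -4 from [2, 3, -4] -> [2, 3]
  drop -4 from [-4, 1, -3] -> [1, -3]
  satisfied 2 clause(s); 4 remain; assigned so far: [4]
unit clause [1] forces x1=T; simplify:
  drop -1 from [-1, -3] -> [-3]
  satisfied 2 clause(s); 2 remain; assigned so far: [1, 4]
unit clause [-3] forces x3=F; simplify:
  drop 3 from [2, 3] -> [2]
  satisfied 1 clause(s); 1 remain; assigned so far: [1, 3, 4]
unit clause [2] forces x2=T; simplify:
  satisfied 1 clause(s); 0 remain; assigned so far: [1, 2, 3, 4]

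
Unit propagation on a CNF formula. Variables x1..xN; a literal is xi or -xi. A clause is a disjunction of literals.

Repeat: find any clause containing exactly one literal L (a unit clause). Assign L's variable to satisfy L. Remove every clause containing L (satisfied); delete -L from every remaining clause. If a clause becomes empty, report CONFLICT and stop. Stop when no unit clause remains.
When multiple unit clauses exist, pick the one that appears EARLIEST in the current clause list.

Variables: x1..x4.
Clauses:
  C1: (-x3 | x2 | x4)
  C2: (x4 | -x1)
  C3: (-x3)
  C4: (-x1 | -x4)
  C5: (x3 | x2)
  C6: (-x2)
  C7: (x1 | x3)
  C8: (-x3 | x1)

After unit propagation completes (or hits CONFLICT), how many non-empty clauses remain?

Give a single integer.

Answer: 3

Derivation:
unit clause [-3] forces x3=F; simplify:
  drop 3 from [3, 2] -> [2]
  drop 3 from [1, 3] -> [1]
  satisfied 3 clause(s); 5 remain; assigned so far: [3]
unit clause [2] forces x2=T; simplify:
  drop -2 from [-2] -> [] (empty!)
  satisfied 1 clause(s); 4 remain; assigned so far: [2, 3]
CONFLICT (empty clause)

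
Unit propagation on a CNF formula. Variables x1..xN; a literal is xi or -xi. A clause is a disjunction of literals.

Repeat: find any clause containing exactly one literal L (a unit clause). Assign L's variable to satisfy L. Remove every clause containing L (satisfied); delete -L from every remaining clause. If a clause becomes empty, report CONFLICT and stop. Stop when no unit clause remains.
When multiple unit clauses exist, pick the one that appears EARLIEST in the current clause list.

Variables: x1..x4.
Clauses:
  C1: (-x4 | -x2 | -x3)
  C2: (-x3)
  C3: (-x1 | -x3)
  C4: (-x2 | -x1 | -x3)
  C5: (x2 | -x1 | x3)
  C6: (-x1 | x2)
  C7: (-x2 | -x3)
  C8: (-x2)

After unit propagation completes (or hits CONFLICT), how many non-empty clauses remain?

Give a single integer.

Answer: 0

Derivation:
unit clause [-3] forces x3=F; simplify:
  drop 3 from [2, -1, 3] -> [2, -1]
  satisfied 5 clause(s); 3 remain; assigned so far: [3]
unit clause [-2] forces x2=F; simplify:
  drop 2 from [2, -1] -> [-1]
  drop 2 from [-1, 2] -> [-1]
  satisfied 1 clause(s); 2 remain; assigned so far: [2, 3]
unit clause [-1] forces x1=F; simplify:
  satisfied 2 clause(s); 0 remain; assigned so far: [1, 2, 3]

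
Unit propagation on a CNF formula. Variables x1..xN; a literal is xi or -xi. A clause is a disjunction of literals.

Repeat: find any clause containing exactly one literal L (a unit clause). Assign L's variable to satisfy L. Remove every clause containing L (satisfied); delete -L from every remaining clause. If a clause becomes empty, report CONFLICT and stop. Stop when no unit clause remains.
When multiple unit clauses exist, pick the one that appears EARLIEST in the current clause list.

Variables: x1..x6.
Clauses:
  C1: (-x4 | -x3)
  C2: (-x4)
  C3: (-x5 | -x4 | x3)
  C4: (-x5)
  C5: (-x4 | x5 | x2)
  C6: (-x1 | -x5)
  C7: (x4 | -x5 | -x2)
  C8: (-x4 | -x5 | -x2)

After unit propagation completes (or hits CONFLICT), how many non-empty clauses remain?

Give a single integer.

unit clause [-4] forces x4=F; simplify:
  drop 4 from [4, -5, -2] -> [-5, -2]
  satisfied 5 clause(s); 3 remain; assigned so far: [4]
unit clause [-5] forces x5=F; simplify:
  satisfied 3 clause(s); 0 remain; assigned so far: [4, 5]

Answer: 0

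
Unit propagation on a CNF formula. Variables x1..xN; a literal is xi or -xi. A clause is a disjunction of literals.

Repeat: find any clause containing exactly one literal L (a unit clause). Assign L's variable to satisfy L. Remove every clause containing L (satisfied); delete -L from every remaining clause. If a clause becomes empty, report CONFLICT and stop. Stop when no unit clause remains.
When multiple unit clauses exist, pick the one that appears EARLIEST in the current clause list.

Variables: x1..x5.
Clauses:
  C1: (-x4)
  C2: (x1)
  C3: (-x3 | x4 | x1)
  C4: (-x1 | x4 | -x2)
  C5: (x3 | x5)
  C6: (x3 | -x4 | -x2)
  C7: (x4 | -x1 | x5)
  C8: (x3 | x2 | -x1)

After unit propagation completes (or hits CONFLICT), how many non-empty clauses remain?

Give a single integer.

unit clause [-4] forces x4=F; simplify:
  drop 4 from [-3, 4, 1] -> [-3, 1]
  drop 4 from [-1, 4, -2] -> [-1, -2]
  drop 4 from [4, -1, 5] -> [-1, 5]
  satisfied 2 clause(s); 6 remain; assigned so far: [4]
unit clause [1] forces x1=T; simplify:
  drop -1 from [-1, -2] -> [-2]
  drop -1 from [-1, 5] -> [5]
  drop -1 from [3, 2, -1] -> [3, 2]
  satisfied 2 clause(s); 4 remain; assigned so far: [1, 4]
unit clause [-2] forces x2=F; simplify:
  drop 2 from [3, 2] -> [3]
  satisfied 1 clause(s); 3 remain; assigned so far: [1, 2, 4]
unit clause [5] forces x5=T; simplify:
  satisfied 2 clause(s); 1 remain; assigned so far: [1, 2, 4, 5]
unit clause [3] forces x3=T; simplify:
  satisfied 1 clause(s); 0 remain; assigned so far: [1, 2, 3, 4, 5]

Answer: 0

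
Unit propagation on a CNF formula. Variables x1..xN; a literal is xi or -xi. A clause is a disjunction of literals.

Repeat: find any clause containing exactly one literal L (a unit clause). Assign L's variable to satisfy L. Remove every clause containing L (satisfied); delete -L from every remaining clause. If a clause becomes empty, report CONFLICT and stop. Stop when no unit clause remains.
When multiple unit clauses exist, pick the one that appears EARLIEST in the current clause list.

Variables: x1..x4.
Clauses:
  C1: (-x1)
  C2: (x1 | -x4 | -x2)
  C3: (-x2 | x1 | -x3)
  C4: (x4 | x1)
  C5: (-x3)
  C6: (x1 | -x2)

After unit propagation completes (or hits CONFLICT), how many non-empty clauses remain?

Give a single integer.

Answer: 0

Derivation:
unit clause [-1] forces x1=F; simplify:
  drop 1 from [1, -4, -2] -> [-4, -2]
  drop 1 from [-2, 1, -3] -> [-2, -3]
  drop 1 from [4, 1] -> [4]
  drop 1 from [1, -2] -> [-2]
  satisfied 1 clause(s); 5 remain; assigned so far: [1]
unit clause [4] forces x4=T; simplify:
  drop -4 from [-4, -2] -> [-2]
  satisfied 1 clause(s); 4 remain; assigned so far: [1, 4]
unit clause [-2] forces x2=F; simplify:
  satisfied 3 clause(s); 1 remain; assigned so far: [1, 2, 4]
unit clause [-3] forces x3=F; simplify:
  satisfied 1 clause(s); 0 remain; assigned so far: [1, 2, 3, 4]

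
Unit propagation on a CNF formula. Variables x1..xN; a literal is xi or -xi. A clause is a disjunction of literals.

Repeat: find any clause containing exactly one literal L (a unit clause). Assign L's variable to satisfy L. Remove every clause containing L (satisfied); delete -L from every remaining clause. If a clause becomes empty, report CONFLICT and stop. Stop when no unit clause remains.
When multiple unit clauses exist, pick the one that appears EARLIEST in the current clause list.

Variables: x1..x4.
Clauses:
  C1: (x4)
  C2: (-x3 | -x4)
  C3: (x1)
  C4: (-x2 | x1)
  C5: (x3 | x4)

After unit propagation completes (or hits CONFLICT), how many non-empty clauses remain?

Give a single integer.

Answer: 0

Derivation:
unit clause [4] forces x4=T; simplify:
  drop -4 from [-3, -4] -> [-3]
  satisfied 2 clause(s); 3 remain; assigned so far: [4]
unit clause [-3] forces x3=F; simplify:
  satisfied 1 clause(s); 2 remain; assigned so far: [3, 4]
unit clause [1] forces x1=T; simplify:
  satisfied 2 clause(s); 0 remain; assigned so far: [1, 3, 4]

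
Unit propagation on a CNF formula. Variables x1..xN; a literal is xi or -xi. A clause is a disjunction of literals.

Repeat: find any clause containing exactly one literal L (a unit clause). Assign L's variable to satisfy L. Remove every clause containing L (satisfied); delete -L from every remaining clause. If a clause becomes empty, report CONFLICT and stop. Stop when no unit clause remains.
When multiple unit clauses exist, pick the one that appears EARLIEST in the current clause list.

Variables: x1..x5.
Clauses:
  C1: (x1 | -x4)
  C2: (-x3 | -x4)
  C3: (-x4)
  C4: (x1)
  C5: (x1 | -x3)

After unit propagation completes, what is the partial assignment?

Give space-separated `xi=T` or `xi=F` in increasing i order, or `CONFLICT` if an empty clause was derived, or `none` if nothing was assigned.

Answer: x1=T x4=F

Derivation:
unit clause [-4] forces x4=F; simplify:
  satisfied 3 clause(s); 2 remain; assigned so far: [4]
unit clause [1] forces x1=T; simplify:
  satisfied 2 clause(s); 0 remain; assigned so far: [1, 4]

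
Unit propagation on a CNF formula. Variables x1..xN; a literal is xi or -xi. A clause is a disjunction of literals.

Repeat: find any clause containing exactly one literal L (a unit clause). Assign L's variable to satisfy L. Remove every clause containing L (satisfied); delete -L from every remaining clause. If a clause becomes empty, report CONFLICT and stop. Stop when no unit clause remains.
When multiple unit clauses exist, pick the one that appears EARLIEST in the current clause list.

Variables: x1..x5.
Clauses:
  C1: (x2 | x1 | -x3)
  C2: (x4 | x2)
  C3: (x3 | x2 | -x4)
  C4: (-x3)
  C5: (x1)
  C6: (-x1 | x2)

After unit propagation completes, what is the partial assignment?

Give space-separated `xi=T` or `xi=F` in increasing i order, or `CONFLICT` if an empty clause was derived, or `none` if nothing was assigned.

unit clause [-3] forces x3=F; simplify:
  drop 3 from [3, 2, -4] -> [2, -4]
  satisfied 2 clause(s); 4 remain; assigned so far: [3]
unit clause [1] forces x1=T; simplify:
  drop -1 from [-1, 2] -> [2]
  satisfied 1 clause(s); 3 remain; assigned so far: [1, 3]
unit clause [2] forces x2=T; simplify:
  satisfied 3 clause(s); 0 remain; assigned so far: [1, 2, 3]

Answer: x1=T x2=T x3=F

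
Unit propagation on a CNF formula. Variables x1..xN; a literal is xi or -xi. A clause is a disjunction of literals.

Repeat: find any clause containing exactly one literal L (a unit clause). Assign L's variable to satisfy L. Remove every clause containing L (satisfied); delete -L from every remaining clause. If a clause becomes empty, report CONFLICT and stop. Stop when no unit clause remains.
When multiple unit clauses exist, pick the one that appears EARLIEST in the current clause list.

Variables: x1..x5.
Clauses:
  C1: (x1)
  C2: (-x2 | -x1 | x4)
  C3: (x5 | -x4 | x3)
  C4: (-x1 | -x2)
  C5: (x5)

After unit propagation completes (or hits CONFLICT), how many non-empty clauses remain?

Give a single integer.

unit clause [1] forces x1=T; simplify:
  drop -1 from [-2, -1, 4] -> [-2, 4]
  drop -1 from [-1, -2] -> [-2]
  satisfied 1 clause(s); 4 remain; assigned so far: [1]
unit clause [-2] forces x2=F; simplify:
  satisfied 2 clause(s); 2 remain; assigned so far: [1, 2]
unit clause [5] forces x5=T; simplify:
  satisfied 2 clause(s); 0 remain; assigned so far: [1, 2, 5]

Answer: 0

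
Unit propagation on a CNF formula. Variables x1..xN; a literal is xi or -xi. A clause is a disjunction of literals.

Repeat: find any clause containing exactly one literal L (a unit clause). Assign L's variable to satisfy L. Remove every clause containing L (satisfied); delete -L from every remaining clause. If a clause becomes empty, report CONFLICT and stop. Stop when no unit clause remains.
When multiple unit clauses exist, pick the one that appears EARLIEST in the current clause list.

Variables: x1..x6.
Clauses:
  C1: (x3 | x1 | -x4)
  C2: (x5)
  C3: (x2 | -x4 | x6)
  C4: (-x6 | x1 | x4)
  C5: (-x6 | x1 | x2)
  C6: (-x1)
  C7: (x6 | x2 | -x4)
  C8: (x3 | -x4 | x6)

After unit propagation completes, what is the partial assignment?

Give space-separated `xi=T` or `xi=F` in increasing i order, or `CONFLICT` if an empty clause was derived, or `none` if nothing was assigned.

unit clause [5] forces x5=T; simplify:
  satisfied 1 clause(s); 7 remain; assigned so far: [5]
unit clause [-1] forces x1=F; simplify:
  drop 1 from [3, 1, -4] -> [3, -4]
  drop 1 from [-6, 1, 4] -> [-6, 4]
  drop 1 from [-6, 1, 2] -> [-6, 2]
  satisfied 1 clause(s); 6 remain; assigned so far: [1, 5]

Answer: x1=F x5=T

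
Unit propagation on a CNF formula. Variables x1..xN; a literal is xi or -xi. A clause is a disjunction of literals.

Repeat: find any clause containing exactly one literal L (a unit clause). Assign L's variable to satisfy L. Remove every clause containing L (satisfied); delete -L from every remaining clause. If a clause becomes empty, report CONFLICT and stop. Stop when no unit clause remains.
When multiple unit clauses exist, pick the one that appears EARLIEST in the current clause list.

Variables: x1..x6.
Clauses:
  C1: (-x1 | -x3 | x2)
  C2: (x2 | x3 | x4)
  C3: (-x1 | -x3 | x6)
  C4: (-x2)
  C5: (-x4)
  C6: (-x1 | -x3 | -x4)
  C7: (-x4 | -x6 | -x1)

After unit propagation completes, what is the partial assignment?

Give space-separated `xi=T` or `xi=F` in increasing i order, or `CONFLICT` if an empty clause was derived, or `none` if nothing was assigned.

Answer: x1=F x2=F x3=T x4=F

Derivation:
unit clause [-2] forces x2=F; simplify:
  drop 2 from [-1, -3, 2] -> [-1, -3]
  drop 2 from [2, 3, 4] -> [3, 4]
  satisfied 1 clause(s); 6 remain; assigned so far: [2]
unit clause [-4] forces x4=F; simplify:
  drop 4 from [3, 4] -> [3]
  satisfied 3 clause(s); 3 remain; assigned so far: [2, 4]
unit clause [3] forces x3=T; simplify:
  drop -3 from [-1, -3] -> [-1]
  drop -3 from [-1, -3, 6] -> [-1, 6]
  satisfied 1 clause(s); 2 remain; assigned so far: [2, 3, 4]
unit clause [-1] forces x1=F; simplify:
  satisfied 2 clause(s); 0 remain; assigned so far: [1, 2, 3, 4]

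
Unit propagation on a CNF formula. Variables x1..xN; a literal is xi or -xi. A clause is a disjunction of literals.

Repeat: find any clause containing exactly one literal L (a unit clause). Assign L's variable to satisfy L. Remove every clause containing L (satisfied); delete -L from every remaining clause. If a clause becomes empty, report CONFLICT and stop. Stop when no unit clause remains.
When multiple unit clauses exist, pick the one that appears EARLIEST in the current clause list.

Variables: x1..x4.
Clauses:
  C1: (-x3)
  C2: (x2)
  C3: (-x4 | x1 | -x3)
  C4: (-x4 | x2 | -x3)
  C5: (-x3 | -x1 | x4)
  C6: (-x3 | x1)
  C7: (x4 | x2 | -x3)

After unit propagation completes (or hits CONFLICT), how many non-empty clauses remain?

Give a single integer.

Answer: 0

Derivation:
unit clause [-3] forces x3=F; simplify:
  satisfied 6 clause(s); 1 remain; assigned so far: [3]
unit clause [2] forces x2=T; simplify:
  satisfied 1 clause(s); 0 remain; assigned so far: [2, 3]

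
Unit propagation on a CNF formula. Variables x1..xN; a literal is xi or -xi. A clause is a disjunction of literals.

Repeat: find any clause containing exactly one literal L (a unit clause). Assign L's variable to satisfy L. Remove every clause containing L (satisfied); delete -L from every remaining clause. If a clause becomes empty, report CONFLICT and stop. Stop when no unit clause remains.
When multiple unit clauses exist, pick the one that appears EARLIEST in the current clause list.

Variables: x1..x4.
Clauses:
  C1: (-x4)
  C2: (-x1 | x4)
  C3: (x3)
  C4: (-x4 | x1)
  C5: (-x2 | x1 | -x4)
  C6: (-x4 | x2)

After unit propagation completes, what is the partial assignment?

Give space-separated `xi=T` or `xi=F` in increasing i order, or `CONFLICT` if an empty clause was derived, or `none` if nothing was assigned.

Answer: x1=F x3=T x4=F

Derivation:
unit clause [-4] forces x4=F; simplify:
  drop 4 from [-1, 4] -> [-1]
  satisfied 4 clause(s); 2 remain; assigned so far: [4]
unit clause [-1] forces x1=F; simplify:
  satisfied 1 clause(s); 1 remain; assigned so far: [1, 4]
unit clause [3] forces x3=T; simplify:
  satisfied 1 clause(s); 0 remain; assigned so far: [1, 3, 4]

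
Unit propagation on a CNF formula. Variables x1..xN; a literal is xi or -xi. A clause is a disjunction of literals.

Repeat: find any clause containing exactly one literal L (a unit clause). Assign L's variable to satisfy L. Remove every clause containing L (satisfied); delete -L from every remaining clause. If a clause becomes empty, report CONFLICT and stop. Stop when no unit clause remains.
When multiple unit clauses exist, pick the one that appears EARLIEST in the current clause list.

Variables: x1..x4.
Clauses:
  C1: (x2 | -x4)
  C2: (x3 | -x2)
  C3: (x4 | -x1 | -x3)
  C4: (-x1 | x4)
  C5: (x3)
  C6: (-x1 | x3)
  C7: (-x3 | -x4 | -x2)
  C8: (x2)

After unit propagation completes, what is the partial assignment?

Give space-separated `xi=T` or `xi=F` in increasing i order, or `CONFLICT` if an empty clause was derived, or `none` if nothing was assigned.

unit clause [3] forces x3=T; simplify:
  drop -3 from [4, -1, -3] -> [4, -1]
  drop -3 from [-3, -4, -2] -> [-4, -2]
  satisfied 3 clause(s); 5 remain; assigned so far: [3]
unit clause [2] forces x2=T; simplify:
  drop -2 from [-4, -2] -> [-4]
  satisfied 2 clause(s); 3 remain; assigned so far: [2, 3]
unit clause [-4] forces x4=F; simplify:
  drop 4 from [4, -1] -> [-1]
  drop 4 from [-1, 4] -> [-1]
  satisfied 1 clause(s); 2 remain; assigned so far: [2, 3, 4]
unit clause [-1] forces x1=F; simplify:
  satisfied 2 clause(s); 0 remain; assigned so far: [1, 2, 3, 4]

Answer: x1=F x2=T x3=T x4=F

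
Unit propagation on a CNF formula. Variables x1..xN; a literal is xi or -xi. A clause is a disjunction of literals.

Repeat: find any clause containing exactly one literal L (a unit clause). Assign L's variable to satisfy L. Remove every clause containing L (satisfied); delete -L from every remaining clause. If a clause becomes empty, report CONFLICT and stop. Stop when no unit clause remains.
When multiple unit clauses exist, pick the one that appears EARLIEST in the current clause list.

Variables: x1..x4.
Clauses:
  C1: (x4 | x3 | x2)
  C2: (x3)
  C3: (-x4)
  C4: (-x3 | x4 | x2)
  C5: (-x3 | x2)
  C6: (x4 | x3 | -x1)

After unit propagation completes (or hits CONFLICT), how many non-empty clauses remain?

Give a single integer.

Answer: 0

Derivation:
unit clause [3] forces x3=T; simplify:
  drop -3 from [-3, 4, 2] -> [4, 2]
  drop -3 from [-3, 2] -> [2]
  satisfied 3 clause(s); 3 remain; assigned so far: [3]
unit clause [-4] forces x4=F; simplify:
  drop 4 from [4, 2] -> [2]
  satisfied 1 clause(s); 2 remain; assigned so far: [3, 4]
unit clause [2] forces x2=T; simplify:
  satisfied 2 clause(s); 0 remain; assigned so far: [2, 3, 4]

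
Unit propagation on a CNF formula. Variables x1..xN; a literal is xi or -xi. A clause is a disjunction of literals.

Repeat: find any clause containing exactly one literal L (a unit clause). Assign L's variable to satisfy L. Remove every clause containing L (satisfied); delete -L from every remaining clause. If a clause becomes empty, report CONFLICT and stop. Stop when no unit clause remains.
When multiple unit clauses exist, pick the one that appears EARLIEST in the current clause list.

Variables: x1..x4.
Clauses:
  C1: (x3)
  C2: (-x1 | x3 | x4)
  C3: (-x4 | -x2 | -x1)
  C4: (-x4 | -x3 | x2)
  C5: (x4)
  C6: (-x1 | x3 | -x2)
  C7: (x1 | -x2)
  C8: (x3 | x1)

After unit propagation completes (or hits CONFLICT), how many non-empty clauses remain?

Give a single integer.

unit clause [3] forces x3=T; simplify:
  drop -3 from [-4, -3, 2] -> [-4, 2]
  satisfied 4 clause(s); 4 remain; assigned so far: [3]
unit clause [4] forces x4=T; simplify:
  drop -4 from [-4, -2, -1] -> [-2, -1]
  drop -4 from [-4, 2] -> [2]
  satisfied 1 clause(s); 3 remain; assigned so far: [3, 4]
unit clause [2] forces x2=T; simplify:
  drop -2 from [-2, -1] -> [-1]
  drop -2 from [1, -2] -> [1]
  satisfied 1 clause(s); 2 remain; assigned so far: [2, 3, 4]
unit clause [-1] forces x1=F; simplify:
  drop 1 from [1] -> [] (empty!)
  satisfied 1 clause(s); 1 remain; assigned so far: [1, 2, 3, 4]
CONFLICT (empty clause)

Answer: 0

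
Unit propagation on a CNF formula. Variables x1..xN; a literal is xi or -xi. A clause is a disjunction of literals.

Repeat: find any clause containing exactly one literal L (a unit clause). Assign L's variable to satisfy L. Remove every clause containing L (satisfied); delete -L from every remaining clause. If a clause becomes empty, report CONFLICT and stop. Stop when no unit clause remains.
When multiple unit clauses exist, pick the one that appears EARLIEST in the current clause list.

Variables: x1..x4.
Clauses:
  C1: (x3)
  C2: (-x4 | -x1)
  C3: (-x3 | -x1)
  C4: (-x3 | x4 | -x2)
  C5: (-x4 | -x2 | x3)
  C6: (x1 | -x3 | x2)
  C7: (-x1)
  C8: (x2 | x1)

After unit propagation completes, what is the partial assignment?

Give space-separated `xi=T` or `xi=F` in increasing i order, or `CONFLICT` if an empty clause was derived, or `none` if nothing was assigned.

Answer: x1=F x2=T x3=T x4=T

Derivation:
unit clause [3] forces x3=T; simplify:
  drop -3 from [-3, -1] -> [-1]
  drop -3 from [-3, 4, -2] -> [4, -2]
  drop -3 from [1, -3, 2] -> [1, 2]
  satisfied 2 clause(s); 6 remain; assigned so far: [3]
unit clause [-1] forces x1=F; simplify:
  drop 1 from [1, 2] -> [2]
  drop 1 from [2, 1] -> [2]
  satisfied 3 clause(s); 3 remain; assigned so far: [1, 3]
unit clause [2] forces x2=T; simplify:
  drop -2 from [4, -2] -> [4]
  satisfied 2 clause(s); 1 remain; assigned so far: [1, 2, 3]
unit clause [4] forces x4=T; simplify:
  satisfied 1 clause(s); 0 remain; assigned so far: [1, 2, 3, 4]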